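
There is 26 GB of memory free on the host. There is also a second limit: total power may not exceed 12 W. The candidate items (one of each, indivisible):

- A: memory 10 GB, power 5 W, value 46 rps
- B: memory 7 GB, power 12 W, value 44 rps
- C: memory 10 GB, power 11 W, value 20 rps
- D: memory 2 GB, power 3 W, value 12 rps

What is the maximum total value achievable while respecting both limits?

Feasible sets respecting both limits:
- A+D: memory 12, power 8, value 58
- A: memory 10, power 5, value 46
- B: memory 7, power 12, value 44
Best: 58 rps.

58 rps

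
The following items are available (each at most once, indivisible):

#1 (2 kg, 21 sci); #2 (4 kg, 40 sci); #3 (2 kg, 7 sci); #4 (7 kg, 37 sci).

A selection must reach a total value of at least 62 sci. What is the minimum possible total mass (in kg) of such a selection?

8

Subsets with value ≥ 62, sorted by total mass:
- #1+#2+#3: mass 8, value 68
- #2+#4: mass 11, value 77
Minimum mass: 8 kg.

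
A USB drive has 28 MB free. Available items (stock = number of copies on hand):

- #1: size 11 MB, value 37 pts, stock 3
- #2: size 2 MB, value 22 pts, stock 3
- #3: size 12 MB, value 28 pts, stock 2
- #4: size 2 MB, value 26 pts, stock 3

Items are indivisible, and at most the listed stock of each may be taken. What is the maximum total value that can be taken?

Best selections within size 28 and stock limits:
- 1×#1 + 3×#2 + 3×#4: size 23, value 181
- 3×#2 + 1×#3 + 3×#4: size 24, value 172
- 1×#1 + 2×#2 + 3×#4: size 21, value 159
- 1×#1 + 3×#2 + 2×#4: size 21, value 155
Best: 181 pts.

181 pts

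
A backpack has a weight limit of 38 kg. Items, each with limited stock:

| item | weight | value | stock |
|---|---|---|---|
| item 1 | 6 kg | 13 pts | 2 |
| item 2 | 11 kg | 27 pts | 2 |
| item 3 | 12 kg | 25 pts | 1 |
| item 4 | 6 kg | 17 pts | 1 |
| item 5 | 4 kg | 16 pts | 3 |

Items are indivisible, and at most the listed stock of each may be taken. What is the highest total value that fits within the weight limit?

Top feasible selections:
- 1×item 1 + 1×item 2 + 1×item 4 + 3×item 5: weight 35, value 105
- 2×item 2 + 1×item 4 + 2×item 5: weight 36, value 103
- 1×item 1 + 1×item 3 + 1×item 4 + 3×item 5: weight 36, value 103
- 2×item 2 + 3×item 5: weight 34, value 102
Best: 105 pts.

105 pts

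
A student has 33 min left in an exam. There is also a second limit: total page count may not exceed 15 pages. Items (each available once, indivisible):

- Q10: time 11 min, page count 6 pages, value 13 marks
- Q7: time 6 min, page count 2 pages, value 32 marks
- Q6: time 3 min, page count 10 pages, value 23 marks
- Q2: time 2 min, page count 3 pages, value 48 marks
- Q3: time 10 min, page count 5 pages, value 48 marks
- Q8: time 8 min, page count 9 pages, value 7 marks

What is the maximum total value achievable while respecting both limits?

128 marks

Feasible sets respecting both limits:
- Q7+Q2+Q3: time 18, page count 10, value 128
- Q10+Q2+Q3: time 23, page count 14, value 109
- Q7+Q6+Q2: time 11, page count 15, value 103
- Q2+Q3: time 12, page count 8, value 96
Best: 128 marks.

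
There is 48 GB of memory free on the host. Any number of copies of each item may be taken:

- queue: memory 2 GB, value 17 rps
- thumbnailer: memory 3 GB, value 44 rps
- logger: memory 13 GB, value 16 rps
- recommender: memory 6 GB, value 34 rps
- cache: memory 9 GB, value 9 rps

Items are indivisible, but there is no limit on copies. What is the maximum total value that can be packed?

704 rps

Best value-per-unit is thumbnailer at 44/3, and filling with it alone uses memory 16×3=48. No mix of the others beats 16×44 = 704.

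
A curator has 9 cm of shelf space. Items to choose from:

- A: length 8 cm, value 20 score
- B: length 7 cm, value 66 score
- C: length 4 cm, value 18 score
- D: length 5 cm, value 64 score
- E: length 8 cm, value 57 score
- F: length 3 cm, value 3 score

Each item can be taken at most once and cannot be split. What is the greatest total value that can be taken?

Check high-value combinations within 9 cm:
- C+D: length 4+5=9, value 18+64=82
- D+F: length 5+3=8, value 64+3=67
- B: length 7, value 66
Best: 82 score.

82 score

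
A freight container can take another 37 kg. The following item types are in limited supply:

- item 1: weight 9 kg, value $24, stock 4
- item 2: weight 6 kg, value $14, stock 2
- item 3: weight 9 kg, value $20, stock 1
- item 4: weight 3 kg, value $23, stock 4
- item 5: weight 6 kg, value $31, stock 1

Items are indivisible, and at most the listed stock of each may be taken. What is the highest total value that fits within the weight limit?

$171

Top feasible selections:
- 2×item 1 + 4×item 4 + 1×item 5: weight 36, value 171
- 1×item 1 + 1×item 3 + 4×item 4 + 1×item 5: weight 36, value 167
- 1×item 1 + 1×item 2 + 4×item 4 + 1×item 5: weight 33, value 161
Best: $171.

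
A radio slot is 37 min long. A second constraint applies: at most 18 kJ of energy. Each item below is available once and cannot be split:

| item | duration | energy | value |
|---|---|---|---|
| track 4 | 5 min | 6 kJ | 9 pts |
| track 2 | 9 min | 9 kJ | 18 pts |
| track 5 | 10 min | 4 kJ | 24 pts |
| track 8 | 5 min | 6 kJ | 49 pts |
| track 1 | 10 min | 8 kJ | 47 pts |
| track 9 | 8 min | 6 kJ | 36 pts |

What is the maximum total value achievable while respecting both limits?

120 pts

Feasible sets respecting both limits:
- track 5+track 8+track 1: duration 25, energy 18, value 120
- track 5+track 8+track 9: duration 23, energy 16, value 109
- track 5+track 1+track 9: duration 28, energy 18, value 107
Best: 120 pts.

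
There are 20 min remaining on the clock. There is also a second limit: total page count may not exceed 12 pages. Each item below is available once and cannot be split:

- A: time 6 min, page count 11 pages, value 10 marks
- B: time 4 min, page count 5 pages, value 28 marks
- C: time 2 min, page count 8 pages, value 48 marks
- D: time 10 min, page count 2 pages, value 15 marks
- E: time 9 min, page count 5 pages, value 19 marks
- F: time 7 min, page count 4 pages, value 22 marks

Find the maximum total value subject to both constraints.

70 marks

Feasible sets respecting both limits:
- C+F: time 9, page count 12, value 70
- C+D: time 12, page count 10, value 63
- B+F: time 11, page count 9, value 50
Best: 70 marks.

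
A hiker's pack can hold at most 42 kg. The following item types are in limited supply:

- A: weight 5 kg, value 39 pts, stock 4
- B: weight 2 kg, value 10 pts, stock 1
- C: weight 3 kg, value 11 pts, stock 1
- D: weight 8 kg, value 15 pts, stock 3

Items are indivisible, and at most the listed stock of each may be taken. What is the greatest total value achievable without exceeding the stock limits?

Top feasible selections:
- 4×A + 1×B + 1×C + 2×D: weight 41, value 207
- 4×A + 1×C + 2×D: weight 39, value 197
Best: 207 pts.

207 pts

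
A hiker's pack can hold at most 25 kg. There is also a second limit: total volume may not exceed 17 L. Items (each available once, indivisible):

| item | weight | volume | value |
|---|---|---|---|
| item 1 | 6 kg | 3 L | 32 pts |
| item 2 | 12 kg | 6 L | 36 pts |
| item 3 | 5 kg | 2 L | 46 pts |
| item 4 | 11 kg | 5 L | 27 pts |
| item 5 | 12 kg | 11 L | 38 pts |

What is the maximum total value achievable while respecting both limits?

Feasible sets respecting both limits:
- item 1+item 3+item 5: weight 23, volume 16, value 116
- item 1+item 2+item 3: weight 23, volume 11, value 114
- item 1+item 3+item 4: weight 22, volume 10, value 105
Best: 116 pts.

116 pts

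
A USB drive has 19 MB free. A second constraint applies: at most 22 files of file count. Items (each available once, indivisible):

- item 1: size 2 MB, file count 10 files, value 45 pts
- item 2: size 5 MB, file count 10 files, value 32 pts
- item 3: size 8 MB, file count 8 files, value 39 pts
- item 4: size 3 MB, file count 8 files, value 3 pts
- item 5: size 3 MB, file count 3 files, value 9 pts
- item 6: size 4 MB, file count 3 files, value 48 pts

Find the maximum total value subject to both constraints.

132 pts

Feasible sets respecting both limits:
- item 1+item 3+item 6: size 14, file count 21, value 132
- item 2+item 3+item 6: size 17, file count 21, value 119
- item 1+item 5+item 6: size 9, file count 16, value 102
Best: 132 pts.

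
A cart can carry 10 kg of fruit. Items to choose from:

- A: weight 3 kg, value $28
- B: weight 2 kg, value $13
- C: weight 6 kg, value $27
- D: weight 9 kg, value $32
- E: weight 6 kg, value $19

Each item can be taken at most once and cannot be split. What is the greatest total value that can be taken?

Check high-value combinations within 10 kg:
- A+C: weight 3+6=9, value 28+27=55
- A+E: weight 3+6=9, value 28+19=47
- A+B: weight 3+2=5, value 28+13=41
- B+C: weight 2+6=8, value 13+27=40
- B+E: weight 2+6=8, value 13+19=32
Best: $55.

$55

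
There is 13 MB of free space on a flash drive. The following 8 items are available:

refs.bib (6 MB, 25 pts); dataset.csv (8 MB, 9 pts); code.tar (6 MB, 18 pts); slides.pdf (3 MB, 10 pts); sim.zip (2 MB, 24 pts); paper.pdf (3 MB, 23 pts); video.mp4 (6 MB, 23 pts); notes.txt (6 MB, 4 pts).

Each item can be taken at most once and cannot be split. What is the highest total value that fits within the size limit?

Check high-value combinations within 13 MB:
- refs.bib+sim.zip+paper.pdf: size 6+2+3=11, value 25+24+23=72
- sim.zip+paper.pdf+video.mp4: size 2+3+6=11, value 24+23+23=70
- code.tar+sim.zip+paper.pdf: size 6+2+3=11, value 18+24+23=65
- refs.bib+slides.pdf+sim.zip: size 6+3+2=11, value 25+10+24=59
Best: 72 pts.

72 pts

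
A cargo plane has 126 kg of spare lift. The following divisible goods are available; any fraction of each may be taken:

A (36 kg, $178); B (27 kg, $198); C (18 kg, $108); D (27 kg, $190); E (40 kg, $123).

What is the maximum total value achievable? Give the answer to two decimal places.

729.35

Take in order of value per unit:
- B (198/27 per unit): all 27 → value 198, running total 198.00
- D (190/27 per unit): all 27 → value 190, running total 388.00
- C (108/18 per unit): all 18 → value 108, running total 496.00
- A (178/36 per unit): all 36 → value 178, running total 674.00
- E (123/40 per unit): 18 of 40 → value 18×123/40 = 55.3500, running total 729.35
Total 729.35.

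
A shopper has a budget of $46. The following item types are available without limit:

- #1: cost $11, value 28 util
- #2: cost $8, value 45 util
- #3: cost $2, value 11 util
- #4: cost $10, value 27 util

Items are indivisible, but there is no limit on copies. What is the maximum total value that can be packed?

258 util

Best value-per-unit is #2 at 45/8; filling with it alone gives 5×45 = 225.
Optimal mix: 5×#2 + 3×#3 → cost 46, value 258.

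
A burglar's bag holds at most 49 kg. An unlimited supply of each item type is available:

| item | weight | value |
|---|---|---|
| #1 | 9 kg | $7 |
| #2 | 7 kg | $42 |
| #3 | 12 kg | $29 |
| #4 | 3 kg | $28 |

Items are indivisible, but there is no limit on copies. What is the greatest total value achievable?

$448

Best value-per-unit is #4 at 28/3, and filling with it alone uses weight 16×3=48. No mix of the others beats 16×28 = 448.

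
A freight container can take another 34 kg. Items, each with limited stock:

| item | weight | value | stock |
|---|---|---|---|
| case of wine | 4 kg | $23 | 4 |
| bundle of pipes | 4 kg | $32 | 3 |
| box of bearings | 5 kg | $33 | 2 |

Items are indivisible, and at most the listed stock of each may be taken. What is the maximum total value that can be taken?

Best selections within weight 34 and stock limits:
- 3×case of wine + 3×bundle of pipes + 2×box of bearings: weight 34, value 231
- 4×case of wine + 2×bundle of pipes + 2×box of bearings: weight 34, value 222
Best: $231.

$231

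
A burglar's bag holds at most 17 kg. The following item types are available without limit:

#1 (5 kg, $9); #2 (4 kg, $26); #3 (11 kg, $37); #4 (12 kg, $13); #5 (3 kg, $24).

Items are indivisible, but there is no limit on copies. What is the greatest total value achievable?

Best value-per-unit is #5 at 24/3; filling with it alone gives 5×24 = 120.
Optimal mix: 2×#2 + 3×#5 → weight 17, value 124.

$124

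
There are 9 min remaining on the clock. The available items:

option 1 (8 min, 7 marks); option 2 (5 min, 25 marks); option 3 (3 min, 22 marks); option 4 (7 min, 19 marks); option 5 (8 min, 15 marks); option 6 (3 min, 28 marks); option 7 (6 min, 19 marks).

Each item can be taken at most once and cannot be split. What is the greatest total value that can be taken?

53 marks

Check high-value combinations within 9 min:
- option 2+option 6: time 5+3=8, value 25+28=53
- option 3+option 6: time 3+3=6, value 22+28=50
- option 2+option 3: time 5+3=8, value 25+22=47
Best: 53 marks.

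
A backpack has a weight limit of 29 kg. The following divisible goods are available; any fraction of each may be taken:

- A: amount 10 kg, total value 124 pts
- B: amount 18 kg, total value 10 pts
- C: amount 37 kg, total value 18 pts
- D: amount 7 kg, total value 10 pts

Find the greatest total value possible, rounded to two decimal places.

Take in order of value per unit:
- A (124/10 per unit): all 10 → value 124, running total 124.00
- D (10/7 per unit): all 7 → value 10, running total 134.00
- B (10/18 per unit): 12 of 18 → value 12×10/18 = 6.6667, running total 140.67
Total 140.67.

140.67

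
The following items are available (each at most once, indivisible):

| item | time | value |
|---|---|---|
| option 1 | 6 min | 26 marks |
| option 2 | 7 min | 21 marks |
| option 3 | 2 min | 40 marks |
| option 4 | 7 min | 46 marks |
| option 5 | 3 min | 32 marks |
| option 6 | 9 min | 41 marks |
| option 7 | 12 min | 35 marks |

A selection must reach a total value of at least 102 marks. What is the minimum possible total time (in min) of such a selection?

Subsets with value ≥ 102, sorted by total time:
- option 3+option 4+option 5: time 12, value 118
- option 3+option 5+option 6: time 14, value 113
Minimum time: 12 min.

12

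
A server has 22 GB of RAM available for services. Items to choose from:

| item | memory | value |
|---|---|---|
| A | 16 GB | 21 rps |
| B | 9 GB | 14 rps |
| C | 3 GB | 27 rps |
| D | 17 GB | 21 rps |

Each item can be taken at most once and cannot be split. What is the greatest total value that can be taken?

48 rps

Check high-value combinations within 22 GB:
- A+C: memory 16+3=19, value 21+27=48
- C+D: memory 3+17=20, value 27+21=48
- B+C: memory 9+3=12, value 14+27=41
- C: memory 3, value 27
- A: memory 16, value 21
Best: 48 rps.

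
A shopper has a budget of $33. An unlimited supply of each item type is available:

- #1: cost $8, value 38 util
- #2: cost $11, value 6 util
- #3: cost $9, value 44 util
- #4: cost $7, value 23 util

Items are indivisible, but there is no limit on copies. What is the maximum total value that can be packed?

158 util

Best value-per-unit is #3 at 44/9; filling with it alone gives 3×44 = 132.
Optimal mix: 3×#1 + 1×#3 → cost 33, value 158.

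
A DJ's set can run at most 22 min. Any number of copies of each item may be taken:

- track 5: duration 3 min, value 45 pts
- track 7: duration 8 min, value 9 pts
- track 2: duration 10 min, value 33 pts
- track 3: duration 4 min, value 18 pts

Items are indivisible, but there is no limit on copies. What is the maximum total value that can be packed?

Best value-per-unit is track 5 at 45/3, and filling with it alone uses duration 7×3=21. No mix of the others beats 7×45 = 315.

315 pts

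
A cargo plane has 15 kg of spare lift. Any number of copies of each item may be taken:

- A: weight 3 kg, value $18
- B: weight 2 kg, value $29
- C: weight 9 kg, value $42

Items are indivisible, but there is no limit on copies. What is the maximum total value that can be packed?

$203

Best value-per-unit is B at 29/2, and filling with it alone uses weight 7×2=14. No mix of the others beats 7×29 = 203.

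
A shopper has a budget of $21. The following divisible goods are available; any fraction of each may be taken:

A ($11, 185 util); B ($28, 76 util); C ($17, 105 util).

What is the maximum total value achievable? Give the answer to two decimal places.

Take in order of value per unit:
- A (185/11 per unit): all 11 → value 185, running total 185.00
- C (105/17 per unit): 10 of 17 → value 10×105/17 = 61.7647, running total 246.76
Total 246.76.

246.76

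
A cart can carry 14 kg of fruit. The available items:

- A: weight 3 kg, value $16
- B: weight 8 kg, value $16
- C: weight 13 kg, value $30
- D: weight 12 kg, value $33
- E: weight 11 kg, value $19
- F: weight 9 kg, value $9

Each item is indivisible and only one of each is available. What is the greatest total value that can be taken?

$35

Check high-value combinations within 14 kg:
- A+E: weight 3+11=14, value 16+19=35
- D: weight 12, value 33
- A+B: weight 3+8=11, value 16+16=32
- C: weight 13, value 30
- A+F: weight 3+9=12, value 16+9=25
Best: $35.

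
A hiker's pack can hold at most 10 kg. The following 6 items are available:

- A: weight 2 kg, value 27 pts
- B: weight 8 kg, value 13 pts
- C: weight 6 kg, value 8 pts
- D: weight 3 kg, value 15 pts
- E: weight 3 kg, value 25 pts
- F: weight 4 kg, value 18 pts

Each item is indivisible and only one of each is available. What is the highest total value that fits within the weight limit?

Check high-value combinations within 10 kg:
- A+E+F: weight 2+3+4=9, value 27+25+18=70
- A+D+E: weight 2+3+3=8, value 27+15+25=67
- A+D+F: weight 2+3+4=9, value 27+15+18=60
Best: 70 pts.

70 pts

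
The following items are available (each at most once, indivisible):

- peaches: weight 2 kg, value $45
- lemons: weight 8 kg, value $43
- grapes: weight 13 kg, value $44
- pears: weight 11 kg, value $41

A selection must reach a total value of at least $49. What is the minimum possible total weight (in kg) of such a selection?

10

Subsets with value ≥ 49, sorted by total weight:
- peaches+lemons: weight 10, value 88
- peaches+pears: weight 13, value 86
Minimum weight: 10 kg.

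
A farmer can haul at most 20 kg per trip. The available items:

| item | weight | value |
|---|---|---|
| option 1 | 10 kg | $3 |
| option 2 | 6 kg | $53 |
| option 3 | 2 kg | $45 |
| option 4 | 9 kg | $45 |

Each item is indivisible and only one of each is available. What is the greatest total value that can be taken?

$143

Check high-value combinations within 20 kg:
- option 2+option 3+option 4: weight 6+2+9=17, value 53+45+45=143
- option 1+option 2+option 3: weight 10+6+2=18, value 3+53+45=101
- option 2+option 3: weight 6+2=8, value 53+45=98
- option 2+option 4: weight 6+9=15, value 53+45=98
- option 3+option 4: weight 2+9=11, value 45+45=90
Best: $143.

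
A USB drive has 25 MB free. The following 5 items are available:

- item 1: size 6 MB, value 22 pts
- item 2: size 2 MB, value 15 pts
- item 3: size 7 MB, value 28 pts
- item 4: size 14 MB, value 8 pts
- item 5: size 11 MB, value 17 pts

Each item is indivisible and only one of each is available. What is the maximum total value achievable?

Check high-value combinations within 25 MB:
- item 1+item 3+item 5: size 6+7+11=24, value 22+28+17=67
- item 1+item 2+item 3: size 6+2+7=15, value 22+15+28=65
- item 2+item 3+item 5: size 2+7+11=20, value 15+28+17=60
- item 1+item 2+item 5: size 6+2+11=19, value 22+15+17=54
Best: 67 pts.

67 pts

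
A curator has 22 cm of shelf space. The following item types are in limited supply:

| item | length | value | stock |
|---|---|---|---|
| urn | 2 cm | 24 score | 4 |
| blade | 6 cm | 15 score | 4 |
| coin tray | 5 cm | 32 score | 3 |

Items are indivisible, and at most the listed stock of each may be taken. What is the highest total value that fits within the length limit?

Top feasible selections:
- 3×urn + 3×coin tray: length 21, value 168
- 4×urn + 2×coin tray: length 18, value 160
- 3×urn + 1×blade + 2×coin tray: length 22, value 151
Best: 168 score.

168 score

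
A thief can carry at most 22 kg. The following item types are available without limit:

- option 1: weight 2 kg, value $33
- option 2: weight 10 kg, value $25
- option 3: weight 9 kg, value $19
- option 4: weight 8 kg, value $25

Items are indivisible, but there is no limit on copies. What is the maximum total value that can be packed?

Best value-per-unit is option 1 at 33/2, and filling with it alone uses weight 11×2=22. No mix of the others beats 11×33 = 363.

$363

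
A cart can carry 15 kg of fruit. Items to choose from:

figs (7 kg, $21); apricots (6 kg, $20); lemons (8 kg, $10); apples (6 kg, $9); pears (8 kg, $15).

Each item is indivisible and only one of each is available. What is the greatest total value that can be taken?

Check high-value combinations within 15 kg:
- figs+apricots: weight 7+6=13, value 21+20=41
- figs+pears: weight 7+8=15, value 21+15=36
- apricots+pears: weight 6+8=14, value 20+15=35
- figs+lemons: weight 7+8=15, value 21+10=31
Best: $41.

$41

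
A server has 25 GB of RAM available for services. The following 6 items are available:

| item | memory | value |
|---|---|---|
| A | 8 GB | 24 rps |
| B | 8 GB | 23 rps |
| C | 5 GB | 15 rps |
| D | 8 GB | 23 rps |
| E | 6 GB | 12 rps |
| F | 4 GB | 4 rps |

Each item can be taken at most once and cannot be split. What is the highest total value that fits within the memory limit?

Check high-value combinations within 25 GB:
- A+B+D: memory 8+8+8=24, value 24+23+23=70
- A+B+C+F: memory 8+8+5+4=25, value 24+23+15+4=66
- A+C+D+F: memory 8+5+8+4=25, value 24+15+23+4=66
- B+C+D+F: memory 8+5+8+4=25, value 23+15+23+4=65
Best: 70 rps.

70 rps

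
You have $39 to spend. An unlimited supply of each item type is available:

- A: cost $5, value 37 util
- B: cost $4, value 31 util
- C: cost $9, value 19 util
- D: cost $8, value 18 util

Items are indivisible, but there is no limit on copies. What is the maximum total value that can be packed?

297 util

Best value-per-unit is B at 31/4; filling with it alone gives 9×31 = 279.
Optimal mix: 3×A + 6×B → cost 39, value 297.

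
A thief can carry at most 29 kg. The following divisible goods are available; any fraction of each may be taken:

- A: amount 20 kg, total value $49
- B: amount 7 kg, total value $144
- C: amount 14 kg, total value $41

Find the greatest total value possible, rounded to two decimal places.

Take in order of value per unit:
- B (144/7 per unit): all 7 → value 144, running total 144.00
- C (41/14 per unit): all 14 → value 41, running total 185.00
- A (49/20 per unit): 8 of 20 → value 8×49/20 = 19.6000, running total 204.60
Total 204.60.

204.60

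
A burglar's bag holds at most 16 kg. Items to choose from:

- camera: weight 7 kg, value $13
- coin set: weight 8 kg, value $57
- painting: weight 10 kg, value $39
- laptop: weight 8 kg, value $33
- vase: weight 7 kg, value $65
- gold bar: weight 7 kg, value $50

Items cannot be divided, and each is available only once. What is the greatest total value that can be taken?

This is a 0/1 knapsack; check combinations near the capacity.
- coin set+vase: weight 8+7=15, value 57+65=122
- vase+gold bar: weight 7+7=14, value 65+50=115
- coin set+gold bar: weight 8+7=15, value 57+50=107
Best: $122.

$122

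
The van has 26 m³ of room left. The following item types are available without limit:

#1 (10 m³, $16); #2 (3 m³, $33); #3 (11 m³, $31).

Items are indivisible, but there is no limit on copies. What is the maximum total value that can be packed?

$264

Best value-per-unit is #2 at 33/3, and filling with it alone uses volume 8×3=24. No mix of the others beats 8×33 = 264.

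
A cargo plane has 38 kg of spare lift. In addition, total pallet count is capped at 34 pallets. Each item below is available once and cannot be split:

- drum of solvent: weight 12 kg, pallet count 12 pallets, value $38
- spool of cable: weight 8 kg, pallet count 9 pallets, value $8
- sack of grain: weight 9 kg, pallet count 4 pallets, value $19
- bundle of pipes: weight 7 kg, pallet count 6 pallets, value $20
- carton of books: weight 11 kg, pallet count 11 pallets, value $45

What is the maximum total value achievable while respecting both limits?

$103

Feasible sets respecting both limits:
- drum of solvent+bundle of pipes+carton of books: weight 30, pallet count 29, value 103
- drum of solvent+sack of grain+carton of books: weight 32, pallet count 27, value 102
- spool of cable+sack of grain+bundle of pipes+carton of books: weight 35, pallet count 30, value 92
Best: $103.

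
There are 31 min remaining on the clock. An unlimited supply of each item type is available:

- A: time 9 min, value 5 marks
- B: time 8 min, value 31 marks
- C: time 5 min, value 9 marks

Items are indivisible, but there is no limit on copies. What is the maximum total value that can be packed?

102 marks

Best value-per-unit is B at 31/8; filling with it alone gives 3×31 = 93.
Optimal mix: 3×B + 1×C → time 29, value 102.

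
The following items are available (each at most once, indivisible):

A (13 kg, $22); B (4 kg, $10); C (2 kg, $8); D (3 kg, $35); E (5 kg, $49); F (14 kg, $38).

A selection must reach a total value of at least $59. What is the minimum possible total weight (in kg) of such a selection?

8

Subsets with value ≥ 59, sorted by total weight:
- D+E: weight 8, value 84
- B+E: weight 9, value 59
- C+D+E: weight 10, value 92
- B+C+E: weight 11, value 67
Minimum weight: 8 kg.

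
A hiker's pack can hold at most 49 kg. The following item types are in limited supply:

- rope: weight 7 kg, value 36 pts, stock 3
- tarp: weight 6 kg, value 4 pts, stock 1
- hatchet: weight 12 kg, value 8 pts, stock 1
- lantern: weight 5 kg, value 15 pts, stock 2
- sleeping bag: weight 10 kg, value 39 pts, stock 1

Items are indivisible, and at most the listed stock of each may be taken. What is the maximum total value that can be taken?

Best selections within weight 49 and stock limits:
- 3×rope + 1×tarp + 2×lantern + 1×sleeping bag: weight 47, value 181
- 3×rope + 2×lantern + 1×sleeping bag: weight 41, value 177
Best: 181 pts.

181 pts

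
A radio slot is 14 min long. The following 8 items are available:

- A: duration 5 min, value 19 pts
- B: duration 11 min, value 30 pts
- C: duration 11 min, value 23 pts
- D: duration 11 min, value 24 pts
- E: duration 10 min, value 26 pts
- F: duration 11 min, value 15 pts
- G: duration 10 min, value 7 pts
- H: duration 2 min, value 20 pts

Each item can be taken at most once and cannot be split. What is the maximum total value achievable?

Check high-value combinations within 14 min:
- B+H: duration 11+2=13, value 30+20=50
- E+H: duration 10+2=12, value 26+20=46
- D+H: duration 11+2=13, value 24+20=44
- C+H: duration 11+2=13, value 23+20=43
- A+H: duration 5+2=7, value 19+20=39
Best: 50 pts.

50 pts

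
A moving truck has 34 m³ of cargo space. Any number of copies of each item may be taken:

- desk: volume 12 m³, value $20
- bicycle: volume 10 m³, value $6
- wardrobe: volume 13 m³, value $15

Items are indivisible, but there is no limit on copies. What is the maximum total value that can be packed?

$46

Best value-per-unit is desk at 20/12; filling with it alone gives 2×20 = 40.
Optimal mix: 2×desk + 1×bicycle → volume 34, value 46.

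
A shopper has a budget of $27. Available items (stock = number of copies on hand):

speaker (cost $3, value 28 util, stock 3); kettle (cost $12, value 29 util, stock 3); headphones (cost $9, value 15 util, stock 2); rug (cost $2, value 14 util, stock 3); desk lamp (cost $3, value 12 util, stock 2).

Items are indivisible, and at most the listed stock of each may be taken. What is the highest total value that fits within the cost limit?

155 util

Top feasible selections:
- 3×speaker + 1×kettle + 3×rug: cost 27, value 155
- 3×speaker + 1×headphones + 3×rug + 1×desk lamp: cost 27, value 153
- 3×speaker + 3×rug + 2×desk lamp: cost 21, value 150
Best: 155 util.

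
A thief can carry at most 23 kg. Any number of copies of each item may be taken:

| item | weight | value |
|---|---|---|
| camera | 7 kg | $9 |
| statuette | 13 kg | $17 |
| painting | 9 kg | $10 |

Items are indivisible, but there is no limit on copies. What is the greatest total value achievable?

Best value-per-unit is statuette at 17/13; filling with it alone gives 1×17 = 17.
Optimal mix: 2×camera + 1×painting → weight 23, value 28.

$28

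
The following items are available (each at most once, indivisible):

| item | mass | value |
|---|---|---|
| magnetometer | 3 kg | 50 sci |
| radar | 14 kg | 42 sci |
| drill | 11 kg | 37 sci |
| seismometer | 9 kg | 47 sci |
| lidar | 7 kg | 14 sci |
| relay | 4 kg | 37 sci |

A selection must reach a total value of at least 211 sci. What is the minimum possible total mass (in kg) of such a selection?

Subsets with value ≥ 211, sorted by total mass:
- magnetometer+radar+drill+seismometer+relay: mass 41, value 213
- magnetometer+radar+drill+seismometer+lidar+relay: mass 48, value 227
Minimum mass: 41 kg.

41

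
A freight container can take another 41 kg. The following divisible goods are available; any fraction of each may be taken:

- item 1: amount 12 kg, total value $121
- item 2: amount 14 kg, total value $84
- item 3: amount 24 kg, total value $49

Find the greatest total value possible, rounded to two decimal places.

235.63

Take in order of value per unit:
- item 1 (121/12 per unit): all 12 → value 121, running total 121.00
- item 2 (84/14 per unit): all 14 → value 84, running total 205.00
- item 3 (49/24 per unit): 15 of 24 → value 15×49/24 = 30.6250, running total 235.63
Total 235.63.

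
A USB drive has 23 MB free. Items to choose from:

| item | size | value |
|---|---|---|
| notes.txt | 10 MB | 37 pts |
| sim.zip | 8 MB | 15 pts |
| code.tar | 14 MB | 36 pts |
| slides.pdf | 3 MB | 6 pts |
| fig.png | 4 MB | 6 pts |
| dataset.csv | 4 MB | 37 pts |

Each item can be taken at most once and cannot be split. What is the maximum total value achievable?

This is a 0/1 knapsack; check combinations near the capacity.
- notes.txt+sim.zip+dataset.csv: size 10+8+4=22, value 37+15+37=89
- notes.txt+slides.pdf+fig.png+dataset.csv: size 10+3+4+4=21, value 37+6+6+37=86
- notes.txt+slides.pdf+dataset.csv: size 10+3+4=17, value 37+6+37=80
- notes.txt+fig.png+dataset.csv: size 10+4+4=18, value 37+6+37=80
- code.tar+slides.pdf+dataset.csv: size 14+3+4=21, value 36+6+37=79
Best: 89 pts.

89 pts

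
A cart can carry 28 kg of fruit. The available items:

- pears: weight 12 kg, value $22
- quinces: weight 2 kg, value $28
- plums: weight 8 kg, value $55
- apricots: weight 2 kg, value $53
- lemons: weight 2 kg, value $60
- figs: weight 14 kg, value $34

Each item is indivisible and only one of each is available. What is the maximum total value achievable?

$230

Check high-value combinations within 28 kg:
- quinces+plums+apricots+lemons+figs: weight 2+8+2+2+14=28, value 28+55+53+60+34=230
- pears+quinces+plums+apricots+lemons: weight 12+2+8+2+2=26, value 22+28+55+53+60=218
- plums+apricots+lemons+figs: weight 8+2+2+14=26, value 55+53+60+34=202
- quinces+plums+apricots+lemons: weight 2+8+2+2=14, value 28+55+53+60=196
Best: $230.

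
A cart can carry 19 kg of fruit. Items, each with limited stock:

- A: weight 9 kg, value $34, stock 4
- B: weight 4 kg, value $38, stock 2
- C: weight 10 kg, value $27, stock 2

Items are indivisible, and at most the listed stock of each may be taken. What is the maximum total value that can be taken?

$110

Best selections within weight 19 and stock limits:
- 1×A + 2×B: weight 17, value 110
- 2×B + 1×C: weight 18, value 103
- 2×B: weight 8, value 76
Best: $110.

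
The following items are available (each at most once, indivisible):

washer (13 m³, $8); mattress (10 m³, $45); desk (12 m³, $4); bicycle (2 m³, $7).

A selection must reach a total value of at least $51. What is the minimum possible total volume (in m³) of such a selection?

Subsets with value ≥ 51, sorted by total volume:
- mattress+bicycle: volume 12, value 52
- washer+mattress: volume 23, value 53
- mattress+desk+bicycle: volume 24, value 56
- washer+mattress+bicycle: volume 25, value 60
Minimum volume: 12 m³.

12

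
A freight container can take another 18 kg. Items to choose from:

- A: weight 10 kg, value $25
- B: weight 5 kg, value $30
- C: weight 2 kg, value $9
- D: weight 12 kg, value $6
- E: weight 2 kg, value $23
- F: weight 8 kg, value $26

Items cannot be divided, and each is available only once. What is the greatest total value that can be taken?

$88

Check high-value combinations within 18 kg:
- B+C+E+F: weight 5+2+2+8=17, value 30+9+23+26=88
- B+E+F: weight 5+2+8=15, value 30+23+26=79
- A+B+E: weight 10+5+2=17, value 25+30+23=78
- B+C+F: weight 5+2+8=15, value 30+9+26=65
Best: $88.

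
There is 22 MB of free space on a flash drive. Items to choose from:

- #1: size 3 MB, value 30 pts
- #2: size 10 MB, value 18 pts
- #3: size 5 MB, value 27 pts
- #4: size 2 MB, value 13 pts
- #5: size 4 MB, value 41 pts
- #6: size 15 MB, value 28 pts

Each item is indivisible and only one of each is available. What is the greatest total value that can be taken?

Check high-value combinations within 22 MB:
- #1+#2+#3+#5: size 3+10+5+4=22, value 30+18+27+41=116
- #1+#3+#4+#5: size 3+5+2+4=14, value 30+27+13+41=111
- #1+#2+#4+#5: size 3+10+2+4=19, value 30+18+13+41=102
- #2+#3+#4+#5: size 10+5+2+4=21, value 18+27+13+41=99
- #1+#5+#6: size 3+4+15=22, value 30+41+28=99
Best: 116 pts.

116 pts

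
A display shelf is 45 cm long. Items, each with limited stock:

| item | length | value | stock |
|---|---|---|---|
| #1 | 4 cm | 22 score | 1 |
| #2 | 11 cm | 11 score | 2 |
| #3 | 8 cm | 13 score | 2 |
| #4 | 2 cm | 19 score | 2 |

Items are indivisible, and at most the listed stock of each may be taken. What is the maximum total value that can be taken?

97 score

Best selections within length 45 and stock limits:
- 1×#1 + 1×#2 + 2×#3 + 2×#4: length 35, value 97
- 1×#1 + 2×#2 + 1×#3 + 2×#4: length 38, value 95
- 1×#1 + 2×#2 + 2×#3 + 1×#4: length 44, value 89
- 1×#1 + 2×#3 + 2×#4: length 24, value 86
Best: 97 score.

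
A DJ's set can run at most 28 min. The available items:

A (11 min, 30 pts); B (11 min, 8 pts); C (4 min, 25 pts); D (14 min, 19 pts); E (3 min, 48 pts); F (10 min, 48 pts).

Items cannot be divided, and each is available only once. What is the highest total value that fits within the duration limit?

151 pts

Check high-value combinations within 28 min:
- A+C+E+F: duration 11+4+3+10=28, value 30+25+48+48=151
- B+C+E+F: duration 11+4+3+10=28, value 8+25+48+48=129
- A+E+F: duration 11+3+10=24, value 30+48+48=126
- C+E+F: duration 4+3+10=17, value 25+48+48=121
- D+E+F: duration 14+3+10=27, value 19+48+48=115
Best: 151 pts.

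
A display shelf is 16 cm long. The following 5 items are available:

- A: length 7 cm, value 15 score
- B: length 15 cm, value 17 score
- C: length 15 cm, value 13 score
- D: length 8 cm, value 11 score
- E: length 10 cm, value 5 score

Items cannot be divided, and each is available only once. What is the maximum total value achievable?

26 score

Check high-value combinations within 16 cm:
- A+D: length 7+8=15, value 15+11=26
- B: length 15, value 17
- A: length 7, value 15
- C: length 15, value 13
Best: 26 score.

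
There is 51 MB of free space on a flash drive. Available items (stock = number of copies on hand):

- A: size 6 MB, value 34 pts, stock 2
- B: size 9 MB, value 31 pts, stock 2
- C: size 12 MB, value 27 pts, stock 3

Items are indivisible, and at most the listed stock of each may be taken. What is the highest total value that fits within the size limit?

157 pts

Best selections within size 51 and stock limits:
- 2×A + 2×B + 1×C: size 42, value 157
- 2×A + 1×B + 2×C: size 45, value 153
- 1×A + 2×B + 2×C: size 48, value 150
- 2×A + 3×C: size 48, value 149
Best: 157 pts.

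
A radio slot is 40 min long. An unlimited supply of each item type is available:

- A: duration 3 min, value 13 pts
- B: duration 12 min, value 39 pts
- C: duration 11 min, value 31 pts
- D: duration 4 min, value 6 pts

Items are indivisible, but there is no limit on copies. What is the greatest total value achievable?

169 pts

Best value-per-unit is A at 13/3, and filling with it alone uses duration 13×3=39. No mix of the others beats 13×13 = 169.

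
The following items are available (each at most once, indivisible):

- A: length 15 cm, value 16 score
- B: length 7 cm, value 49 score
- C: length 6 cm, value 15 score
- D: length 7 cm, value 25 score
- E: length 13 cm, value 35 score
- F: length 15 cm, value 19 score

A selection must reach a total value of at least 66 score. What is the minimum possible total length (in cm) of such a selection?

Subsets with value ≥ 66, sorted by total length:
- B+D: length 14, value 74
- B+C+D: length 20, value 89
- B+E: length 20, value 84
Minimum length: 14 cm.

14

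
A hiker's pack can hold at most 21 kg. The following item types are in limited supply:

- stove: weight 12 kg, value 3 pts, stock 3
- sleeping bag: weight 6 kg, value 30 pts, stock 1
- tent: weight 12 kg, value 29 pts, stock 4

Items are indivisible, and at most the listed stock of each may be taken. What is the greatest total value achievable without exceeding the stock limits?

Top feasible selections:
- 1×sleeping bag + 1×tent: weight 18, value 59
- 1×stove + 1×sleeping bag: weight 18, value 33
Best: 59 pts.

59 pts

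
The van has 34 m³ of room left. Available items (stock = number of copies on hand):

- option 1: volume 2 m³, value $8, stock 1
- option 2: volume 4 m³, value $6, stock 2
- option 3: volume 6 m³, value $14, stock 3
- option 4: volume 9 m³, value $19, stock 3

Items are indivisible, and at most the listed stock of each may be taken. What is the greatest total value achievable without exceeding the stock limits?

$75

Top feasible selections:
- 1×option 1 + 1×option 2 + 3×option 3 + 1×option 4: volume 33, value 75
- 1×option 1 + 2×option 3 + 2×option 4: volume 32, value 74
- 1×option 2 + 2×option 3 + 2×option 4: volume 34, value 72
- 1×option 1 + 2×option 2 + 1×option 3 + 2×option 4: volume 34, value 72
Best: $75.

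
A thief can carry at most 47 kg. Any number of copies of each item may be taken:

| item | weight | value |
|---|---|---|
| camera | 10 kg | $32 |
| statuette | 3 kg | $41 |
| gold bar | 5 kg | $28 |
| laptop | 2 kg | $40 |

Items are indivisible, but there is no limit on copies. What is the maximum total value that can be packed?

$921

Best value-per-unit is laptop at 40/2; filling with it alone gives 23×40 = 920.
Optimal mix: 1×statuette + 22×laptop → weight 47, value 921.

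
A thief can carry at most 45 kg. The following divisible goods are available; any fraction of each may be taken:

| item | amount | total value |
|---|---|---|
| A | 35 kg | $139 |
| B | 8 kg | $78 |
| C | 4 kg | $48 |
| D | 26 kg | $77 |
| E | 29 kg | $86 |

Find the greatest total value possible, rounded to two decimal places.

Take in order of value per unit:
- C (48/4 per unit): all 4 → value 48, running total 48.00
- B (78/8 per unit): all 8 → value 78, running total 126.00
- A (139/35 per unit): 33 of 35 → value 33×139/35 = 131.0571, running total 257.06
Total 257.06.

257.06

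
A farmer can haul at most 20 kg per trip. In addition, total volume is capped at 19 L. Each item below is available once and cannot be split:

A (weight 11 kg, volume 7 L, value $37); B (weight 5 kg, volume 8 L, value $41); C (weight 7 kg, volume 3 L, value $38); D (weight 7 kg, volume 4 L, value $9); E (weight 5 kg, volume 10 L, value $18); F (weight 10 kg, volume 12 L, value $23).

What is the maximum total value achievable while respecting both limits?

$88

Feasible sets respecting both limits:
- B+C+D: weight 19, volume 15, value 88
- B+C: weight 12, volume 11, value 79
- A+B: weight 16, volume 15, value 78
Best: $88.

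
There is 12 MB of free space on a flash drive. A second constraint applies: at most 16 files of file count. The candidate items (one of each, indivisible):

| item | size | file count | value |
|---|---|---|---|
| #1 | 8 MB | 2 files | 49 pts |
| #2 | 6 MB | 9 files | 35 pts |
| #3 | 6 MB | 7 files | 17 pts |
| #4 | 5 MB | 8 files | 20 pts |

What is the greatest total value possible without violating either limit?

52 pts

Feasible sets respecting both limits:
- #2+#3: size 12, file count 16, value 52
- #1: size 8, file count 2, value 49
- #3+#4: size 11, file count 15, value 37
- #2: size 6, file count 9, value 35
Best: 52 pts.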